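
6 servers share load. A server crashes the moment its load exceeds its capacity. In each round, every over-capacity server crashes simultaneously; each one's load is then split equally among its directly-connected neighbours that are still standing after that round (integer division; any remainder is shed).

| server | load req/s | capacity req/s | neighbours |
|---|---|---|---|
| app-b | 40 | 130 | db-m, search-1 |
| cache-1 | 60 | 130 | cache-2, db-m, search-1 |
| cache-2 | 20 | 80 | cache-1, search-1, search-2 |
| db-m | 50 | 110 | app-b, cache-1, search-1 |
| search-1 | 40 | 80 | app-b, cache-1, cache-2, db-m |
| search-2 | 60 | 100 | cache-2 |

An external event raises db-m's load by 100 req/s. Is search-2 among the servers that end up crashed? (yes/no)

Round 1 — db-m at 150 > 110. db-m crashes.
  db-m sheds 150 req/s to app-b, cache-1, search-1: 50 each.
    app-b: 40+50 = 90 ≤ 130
    cache-1: 60+50 = 110 ≤ 130
    search-1: 40+50 = 90 > 80
Round 2 — search-1 crashes.
  search-1 sheds 90 req/s to app-b, cache-1, cache-2: 30 each.
    app-b: 90+30 = 120 ≤ 130
    cache-1: 110+30 = 140 > 130
    cache-2: 20+30 = 50 ≤ 80
Round 3 — cache-1 crashes.
  cache-1 sheds 140 req/s to cache-2: 140 each.
    cache-2: 50+140 = 190 > 80
Round 4 — cache-2 crashes.
  cache-2 sheds 190 req/s to search-2: 190 each.
    search-2: 60+190 = 250 > 100
Round 5 — search-2 crashes.
  search-2 sheds 250 req/s: no online neighbours, lost.
No further crashes.

yes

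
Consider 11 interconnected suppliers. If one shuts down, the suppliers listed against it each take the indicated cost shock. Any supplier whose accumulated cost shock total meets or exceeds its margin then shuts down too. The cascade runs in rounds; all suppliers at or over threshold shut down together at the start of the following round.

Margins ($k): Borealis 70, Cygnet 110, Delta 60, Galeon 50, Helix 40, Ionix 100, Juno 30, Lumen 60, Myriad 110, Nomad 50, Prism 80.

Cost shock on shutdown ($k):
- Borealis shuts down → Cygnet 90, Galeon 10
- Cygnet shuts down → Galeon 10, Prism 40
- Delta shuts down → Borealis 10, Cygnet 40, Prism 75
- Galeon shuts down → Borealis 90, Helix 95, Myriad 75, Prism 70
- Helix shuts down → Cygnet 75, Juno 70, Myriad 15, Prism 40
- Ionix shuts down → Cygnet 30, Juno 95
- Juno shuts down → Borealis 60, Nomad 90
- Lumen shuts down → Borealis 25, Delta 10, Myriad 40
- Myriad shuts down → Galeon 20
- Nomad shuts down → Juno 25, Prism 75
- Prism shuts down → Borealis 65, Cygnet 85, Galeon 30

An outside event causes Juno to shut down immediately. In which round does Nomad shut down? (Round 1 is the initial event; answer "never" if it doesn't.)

2

Round 1 — Juno shuts down (initial).
  Borealis: +60 → 60 < 70
  Nomad: +90 → 90 ≥ 50
Round 2 — Nomad shuts down.
  Prism: +75 → 75 < 80
No further shutdowns.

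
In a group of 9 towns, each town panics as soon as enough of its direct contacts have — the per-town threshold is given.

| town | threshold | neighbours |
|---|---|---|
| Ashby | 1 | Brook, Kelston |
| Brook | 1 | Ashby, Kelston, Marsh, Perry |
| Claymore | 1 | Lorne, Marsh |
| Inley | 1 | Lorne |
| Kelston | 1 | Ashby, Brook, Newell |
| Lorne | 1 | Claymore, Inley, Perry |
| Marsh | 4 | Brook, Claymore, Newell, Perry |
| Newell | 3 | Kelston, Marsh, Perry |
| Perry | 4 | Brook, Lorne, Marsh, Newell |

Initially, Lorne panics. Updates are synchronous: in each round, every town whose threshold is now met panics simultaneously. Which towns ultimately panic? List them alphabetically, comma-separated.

Round 1 — Lorne panics (initial).
Round 2 — checking thresholds:
  Claymore: 1 of 2 neighbours ≥ 1, panics.
  Inley: 1 of 1 neighbours ≥ 1, panics.
  Perry: 1 of 4 neighbours < 4, below threshold.
Round 3 — no new panics; cascade stops.

Claymore, Inley, Lorne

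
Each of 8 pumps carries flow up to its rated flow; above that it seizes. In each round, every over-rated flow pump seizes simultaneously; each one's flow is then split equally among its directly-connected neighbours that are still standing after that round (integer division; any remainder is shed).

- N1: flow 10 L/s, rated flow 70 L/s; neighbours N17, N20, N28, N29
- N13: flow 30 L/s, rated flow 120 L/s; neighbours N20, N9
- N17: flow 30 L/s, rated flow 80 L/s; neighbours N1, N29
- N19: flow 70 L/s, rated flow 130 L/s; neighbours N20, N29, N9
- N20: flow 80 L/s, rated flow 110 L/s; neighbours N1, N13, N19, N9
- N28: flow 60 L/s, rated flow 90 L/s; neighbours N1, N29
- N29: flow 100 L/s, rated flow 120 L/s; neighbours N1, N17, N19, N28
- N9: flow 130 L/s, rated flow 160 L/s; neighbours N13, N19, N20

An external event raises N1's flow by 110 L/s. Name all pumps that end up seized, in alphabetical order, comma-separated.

Round 1 — N1 at 120 > 70. N1 seizes.
  N1 sheds 120 L/s to N17, N20, N28, N29: 30 each.
    N17: 30+30 = 60 ≤ 80
    N20: 80+30 = 110 ≤ 110
    N28: 60+30 = 90 ≤ 90
    N29: 100+30 = 130 > 120
Round 2 — N29 seizes.
  N29 sheds 130 L/s to N17, N19, N28: 43 each (1 lost).
    N17: 60+43 = 103 > 80
    N19: 70+43 = 113 ≤ 130
    N28: 90+43 = 133 > 90
Round 3 — N17, N28 seize.
  N17 sheds 103 L/s: no online neighbours, lost.
  N28 sheds 133 L/s: no online neighbours, lost.
No further seizures.

N1, N17, N28, N29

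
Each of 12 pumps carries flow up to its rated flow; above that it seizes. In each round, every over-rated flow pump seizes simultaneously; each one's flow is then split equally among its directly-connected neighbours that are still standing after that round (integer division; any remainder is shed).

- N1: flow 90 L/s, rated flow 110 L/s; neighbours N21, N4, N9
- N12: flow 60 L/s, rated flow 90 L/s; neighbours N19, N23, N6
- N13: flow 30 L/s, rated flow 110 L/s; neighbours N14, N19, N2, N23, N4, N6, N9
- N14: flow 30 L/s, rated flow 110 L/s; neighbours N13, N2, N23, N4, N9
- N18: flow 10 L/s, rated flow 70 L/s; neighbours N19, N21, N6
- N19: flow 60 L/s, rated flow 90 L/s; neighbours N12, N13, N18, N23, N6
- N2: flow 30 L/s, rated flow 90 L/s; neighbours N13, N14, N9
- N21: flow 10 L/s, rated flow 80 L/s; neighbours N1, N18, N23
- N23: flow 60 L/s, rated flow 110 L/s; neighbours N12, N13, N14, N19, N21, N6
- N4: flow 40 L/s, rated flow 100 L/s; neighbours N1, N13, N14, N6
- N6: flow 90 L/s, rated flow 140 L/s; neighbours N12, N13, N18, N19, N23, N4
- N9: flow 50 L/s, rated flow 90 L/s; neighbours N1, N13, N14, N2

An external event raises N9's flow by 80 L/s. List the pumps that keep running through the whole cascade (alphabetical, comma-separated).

Round 1 — N9 at 130 > 90. N9 seizes.
  N9 sheds 130 L/s to N1, N13, N14, N2: 32 each (2 lost).
    N1: 90+32 = 122 > 110
    N13: 30+32 = 62 ≤ 110
    N14: 30+32 = 62 ≤ 110
    N2: 30+32 = 62 ≤ 90
Round 2 — N1 seizes.
  N1 sheds 122 L/s to N21, N4: 61 each.
    N21: 10+61 = 71 ≤ 80
    N4: 40+61 = 101 > 100
Round 3 — N4 seizes.
  N4 sheds 101 L/s to N13, N14, N6: 33 each (2 lost).
    N13: 62+33 = 95 ≤ 110
    N14: 62+33 = 95 ≤ 110
    N6: 90+33 = 123 ≤ 140
No further seizures.

N12, N13, N14, N18, N19, N2, N21, N23, N6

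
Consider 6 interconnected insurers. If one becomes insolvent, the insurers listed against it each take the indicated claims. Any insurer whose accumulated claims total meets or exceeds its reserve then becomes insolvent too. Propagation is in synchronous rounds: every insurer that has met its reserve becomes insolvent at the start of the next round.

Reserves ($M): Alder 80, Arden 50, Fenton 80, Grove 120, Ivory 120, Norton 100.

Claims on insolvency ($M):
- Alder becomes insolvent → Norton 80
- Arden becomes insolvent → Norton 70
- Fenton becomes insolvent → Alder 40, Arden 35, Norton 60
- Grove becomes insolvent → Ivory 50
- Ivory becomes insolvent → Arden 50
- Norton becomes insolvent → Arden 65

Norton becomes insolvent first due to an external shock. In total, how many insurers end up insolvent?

2

Round 1 — Norton becomes insolvent (initial).
  Arden: +65 → 65 ≥ 50
Round 2 — Arden becomes insolvent.
No further insolvencies.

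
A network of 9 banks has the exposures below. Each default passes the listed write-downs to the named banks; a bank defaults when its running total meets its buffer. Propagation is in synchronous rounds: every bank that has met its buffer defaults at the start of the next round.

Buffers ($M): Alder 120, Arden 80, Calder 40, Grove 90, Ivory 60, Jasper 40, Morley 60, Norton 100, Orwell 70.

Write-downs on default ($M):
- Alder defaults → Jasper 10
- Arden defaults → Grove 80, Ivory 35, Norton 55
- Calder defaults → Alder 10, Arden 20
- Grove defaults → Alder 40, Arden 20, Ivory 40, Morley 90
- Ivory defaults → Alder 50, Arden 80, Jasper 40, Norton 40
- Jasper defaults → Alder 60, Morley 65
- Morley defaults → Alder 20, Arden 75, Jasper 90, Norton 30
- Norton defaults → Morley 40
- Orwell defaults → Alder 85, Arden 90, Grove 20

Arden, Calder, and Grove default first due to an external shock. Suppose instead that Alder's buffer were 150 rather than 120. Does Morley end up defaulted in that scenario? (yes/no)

With Alder's buffer at 150:
Round 1 — Arden, Calder, Grove default (initial).
  Alder: +10+40 → 50 < 150
  Ivory: +35+40 → 75 ≥ 60
  Morley: +90 → 90 ≥ 60
  Norton: +55 → 55 < 100
Round 2 — Ivory, Morley default.
  Alder: +50+20 → 120 < 150
  Jasper: +40+90 → 130 ≥ 40
  Norton: +40+30 → 125 ≥ 100
Round 3 — Jasper, Norton default.
  Alder: +60 → 180 ≥ 150
Round 4 — Alder defaults.
No further defaults.

yes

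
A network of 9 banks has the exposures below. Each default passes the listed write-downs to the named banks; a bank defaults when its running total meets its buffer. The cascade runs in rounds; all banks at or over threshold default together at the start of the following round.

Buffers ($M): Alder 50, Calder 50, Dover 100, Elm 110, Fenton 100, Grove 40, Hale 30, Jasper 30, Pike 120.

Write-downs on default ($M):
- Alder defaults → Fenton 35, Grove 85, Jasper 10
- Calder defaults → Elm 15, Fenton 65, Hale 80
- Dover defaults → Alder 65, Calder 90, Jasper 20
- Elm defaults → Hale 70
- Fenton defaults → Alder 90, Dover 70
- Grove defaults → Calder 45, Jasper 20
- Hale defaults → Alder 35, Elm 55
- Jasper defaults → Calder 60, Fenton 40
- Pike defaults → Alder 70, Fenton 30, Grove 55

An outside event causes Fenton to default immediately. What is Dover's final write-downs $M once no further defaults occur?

70

Round 1 — Fenton defaults (initial).
  Alder: +90 → 90 ≥ 50
  Dover: +70 → 70 < 100
Round 2 — Alder defaults.
  Grove: +85 → 85 ≥ 40
  Jasper: +10 → 10 < 30
Round 3 — Grove defaults.
  Calder: +45 → 45 < 50
  Jasper: +20 → 30 ≥ 30
Round 4 — Jasper defaults.
  Calder: +60 → 105 ≥ 50
Round 5 — Calder defaults.
  Elm: +15 → 15 < 110
  Hale: +80 → 80 ≥ 30
Round 6 — Hale defaults.
  Elm: +55 → 70 < 110
No further defaults.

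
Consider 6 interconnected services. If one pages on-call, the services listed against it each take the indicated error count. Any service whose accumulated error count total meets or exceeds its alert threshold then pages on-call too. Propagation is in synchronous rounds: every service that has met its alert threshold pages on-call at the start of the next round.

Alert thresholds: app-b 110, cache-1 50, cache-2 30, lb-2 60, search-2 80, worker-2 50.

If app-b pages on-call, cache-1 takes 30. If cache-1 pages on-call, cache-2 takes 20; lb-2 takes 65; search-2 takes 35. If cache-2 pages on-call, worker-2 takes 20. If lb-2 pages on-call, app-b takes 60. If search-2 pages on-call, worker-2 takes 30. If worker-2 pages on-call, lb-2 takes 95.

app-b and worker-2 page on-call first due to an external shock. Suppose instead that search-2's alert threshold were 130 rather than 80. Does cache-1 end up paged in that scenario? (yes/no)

no

With search-2's alert threshold at 130:
Round 1 — app-b, worker-2 page on-call (initial).
  cache-1: +30 → 30 < 50
  lb-2: +95 → 95 ≥ 60
Round 2 — lb-2 pages on-call.
No further pages.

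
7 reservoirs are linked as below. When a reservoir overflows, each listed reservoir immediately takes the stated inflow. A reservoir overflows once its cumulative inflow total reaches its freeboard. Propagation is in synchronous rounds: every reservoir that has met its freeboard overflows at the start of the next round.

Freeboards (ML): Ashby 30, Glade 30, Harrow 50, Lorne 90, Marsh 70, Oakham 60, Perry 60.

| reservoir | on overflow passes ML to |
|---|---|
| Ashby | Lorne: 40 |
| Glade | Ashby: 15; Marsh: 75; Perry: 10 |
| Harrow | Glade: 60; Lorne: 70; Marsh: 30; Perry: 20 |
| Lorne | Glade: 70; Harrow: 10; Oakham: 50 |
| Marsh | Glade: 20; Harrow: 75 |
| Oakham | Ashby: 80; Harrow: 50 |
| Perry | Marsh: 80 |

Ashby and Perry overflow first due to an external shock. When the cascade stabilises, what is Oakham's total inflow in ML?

Round 1 — Ashby, Perry overflow (initial).
  Lorne: +40 → 40 < 90
  Marsh: +80 → 80 ≥ 70
Round 2 — Marsh overflows.
  Glade: +20 → 20 < 30
  Harrow: +75 → 75 ≥ 50
Round 3 — Harrow overflows.
  Glade: +60 → 80 ≥ 30
  Lorne: +70 → 110 ≥ 90
Round 4 — Glade, Lorne overflow.
  Oakham: +50 → 50 < 60
No further overflows.

50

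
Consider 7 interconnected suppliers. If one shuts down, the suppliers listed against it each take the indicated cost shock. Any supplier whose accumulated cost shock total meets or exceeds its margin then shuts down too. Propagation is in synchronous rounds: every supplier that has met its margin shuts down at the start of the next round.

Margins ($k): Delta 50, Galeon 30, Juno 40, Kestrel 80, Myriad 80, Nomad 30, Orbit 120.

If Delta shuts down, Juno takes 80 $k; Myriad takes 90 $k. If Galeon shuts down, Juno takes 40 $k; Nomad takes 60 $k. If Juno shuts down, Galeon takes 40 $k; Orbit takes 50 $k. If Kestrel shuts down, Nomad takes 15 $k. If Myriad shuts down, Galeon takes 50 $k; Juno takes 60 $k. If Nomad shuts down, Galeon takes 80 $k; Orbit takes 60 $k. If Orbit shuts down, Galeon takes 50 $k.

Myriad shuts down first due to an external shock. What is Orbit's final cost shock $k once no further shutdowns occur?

110

Round 1 — Myriad shuts down (initial).
  Galeon: +50 → 50 ≥ 30
  Juno: +60 → 60 ≥ 40
Round 2 — Galeon, Juno shut down.
  Nomad: +60 → 60 ≥ 30
  Orbit: +50 → 50 < 120
Round 3 — Nomad shuts down.
  Orbit: +60 → 110 < 120
No further shutdowns.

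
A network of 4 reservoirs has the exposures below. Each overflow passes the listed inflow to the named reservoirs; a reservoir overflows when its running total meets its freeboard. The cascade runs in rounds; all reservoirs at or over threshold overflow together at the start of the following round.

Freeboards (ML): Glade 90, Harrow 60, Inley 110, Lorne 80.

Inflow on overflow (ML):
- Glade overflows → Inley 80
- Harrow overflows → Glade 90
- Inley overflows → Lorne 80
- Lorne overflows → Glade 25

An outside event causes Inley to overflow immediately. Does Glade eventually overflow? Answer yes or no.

no

Round 1 — Inley overflows (initial).
  Lorne: +80 → 80 ≥ 80
Round 2 — Lorne overflows.
  Glade: +25 → 25 < 90
No further overflows.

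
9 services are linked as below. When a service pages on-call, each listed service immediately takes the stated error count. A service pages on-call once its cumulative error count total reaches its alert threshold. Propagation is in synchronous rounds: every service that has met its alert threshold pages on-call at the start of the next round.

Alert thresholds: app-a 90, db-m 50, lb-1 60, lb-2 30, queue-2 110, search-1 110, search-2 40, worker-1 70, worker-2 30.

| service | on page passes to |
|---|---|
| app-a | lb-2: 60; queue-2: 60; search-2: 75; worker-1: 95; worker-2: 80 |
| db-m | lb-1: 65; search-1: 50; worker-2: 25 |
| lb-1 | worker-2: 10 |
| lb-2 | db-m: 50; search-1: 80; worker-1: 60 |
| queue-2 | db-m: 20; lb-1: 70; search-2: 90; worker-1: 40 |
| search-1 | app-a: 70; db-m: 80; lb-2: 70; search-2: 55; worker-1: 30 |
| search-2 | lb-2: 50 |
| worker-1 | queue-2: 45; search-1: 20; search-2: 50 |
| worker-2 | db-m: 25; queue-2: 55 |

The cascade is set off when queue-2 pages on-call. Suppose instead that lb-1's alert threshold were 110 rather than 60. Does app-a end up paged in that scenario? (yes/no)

no

With lb-1's alert threshold at 110:
Round 1 — queue-2 pages on-call (initial).
  db-m: +20 → 20 < 50
  lb-1: +70 → 70 < 110
  search-2: +90 → 90 ≥ 40
  worker-1: +40 → 40 < 70
Round 2 — search-2 pages on-call.
  lb-2: +50 → 50 ≥ 30
Round 3 — lb-2 pages on-call.
  db-m: +50 → 70 ≥ 50
  search-1: +80 → 80 < 110
  worker-1: +60 → 100 ≥ 70
Round 4 — db-m, worker-1 page on-call.
  lb-1: +65 → 135 ≥ 110
  search-1: +50+20 → 150 ≥ 110
  worker-2: +25 → 25 < 30
Round 5 — lb-1, search-1 page on-call.
  app-a: +70 → 70 < 90
  worker-2: +10 → 35 ≥ 30
Round 6 — worker-2 pages on-call.
No further pages.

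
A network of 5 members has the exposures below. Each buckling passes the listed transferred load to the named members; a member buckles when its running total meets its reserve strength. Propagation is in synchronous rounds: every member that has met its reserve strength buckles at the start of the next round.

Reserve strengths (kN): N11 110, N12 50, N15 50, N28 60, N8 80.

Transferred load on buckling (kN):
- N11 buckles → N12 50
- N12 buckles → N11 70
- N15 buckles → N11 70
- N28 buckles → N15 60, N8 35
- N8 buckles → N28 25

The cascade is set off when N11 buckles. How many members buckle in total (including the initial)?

2

Round 1 — N11 buckles (initial).
  N12: +50 → 50 ≥ 50
Round 2 — N12 buckles.
No further bucklings.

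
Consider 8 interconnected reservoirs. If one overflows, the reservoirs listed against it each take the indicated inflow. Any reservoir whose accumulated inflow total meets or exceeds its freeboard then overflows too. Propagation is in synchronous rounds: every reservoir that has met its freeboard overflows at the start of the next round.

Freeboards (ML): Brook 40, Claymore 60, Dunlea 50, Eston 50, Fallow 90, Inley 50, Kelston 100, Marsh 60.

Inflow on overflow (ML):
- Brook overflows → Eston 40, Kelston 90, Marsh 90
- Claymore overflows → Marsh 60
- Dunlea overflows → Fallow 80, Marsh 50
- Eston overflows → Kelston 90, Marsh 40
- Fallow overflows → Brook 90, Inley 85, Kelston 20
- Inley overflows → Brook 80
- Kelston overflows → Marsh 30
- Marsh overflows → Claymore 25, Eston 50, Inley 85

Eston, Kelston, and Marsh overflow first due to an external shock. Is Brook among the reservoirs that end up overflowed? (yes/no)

Round 1 — Eston, Kelston, Marsh overflow (initial).
  Claymore: +25 → 25 < 60
  Inley: +85 → 85 ≥ 50
Round 2 — Inley overflows.
  Brook: +80 → 80 ≥ 40
Round 3 — Brook overflows.
No further overflows.

yes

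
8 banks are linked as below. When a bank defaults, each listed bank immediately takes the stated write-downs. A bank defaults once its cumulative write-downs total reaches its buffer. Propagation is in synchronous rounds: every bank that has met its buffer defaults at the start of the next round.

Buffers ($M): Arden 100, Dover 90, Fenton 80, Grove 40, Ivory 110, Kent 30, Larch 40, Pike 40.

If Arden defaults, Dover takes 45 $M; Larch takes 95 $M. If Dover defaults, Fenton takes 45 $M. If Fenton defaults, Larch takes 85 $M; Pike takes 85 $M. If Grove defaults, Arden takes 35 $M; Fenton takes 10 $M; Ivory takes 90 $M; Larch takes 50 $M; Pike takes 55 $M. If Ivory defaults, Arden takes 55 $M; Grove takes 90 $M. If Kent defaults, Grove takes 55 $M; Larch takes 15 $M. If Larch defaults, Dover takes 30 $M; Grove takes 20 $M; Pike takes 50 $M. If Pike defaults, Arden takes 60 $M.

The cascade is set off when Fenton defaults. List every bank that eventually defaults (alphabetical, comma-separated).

Fenton, Larch, Pike

Round 1 — Fenton defaults (initial).
  Larch: +85 → 85 ≥ 40
  Pike: +85 → 85 ≥ 40
Round 2 — Larch, Pike default.
  Arden: +60 → 60 < 100
  Dover: +30 → 30 < 90
  Grove: +20 → 20 < 40
No further defaults.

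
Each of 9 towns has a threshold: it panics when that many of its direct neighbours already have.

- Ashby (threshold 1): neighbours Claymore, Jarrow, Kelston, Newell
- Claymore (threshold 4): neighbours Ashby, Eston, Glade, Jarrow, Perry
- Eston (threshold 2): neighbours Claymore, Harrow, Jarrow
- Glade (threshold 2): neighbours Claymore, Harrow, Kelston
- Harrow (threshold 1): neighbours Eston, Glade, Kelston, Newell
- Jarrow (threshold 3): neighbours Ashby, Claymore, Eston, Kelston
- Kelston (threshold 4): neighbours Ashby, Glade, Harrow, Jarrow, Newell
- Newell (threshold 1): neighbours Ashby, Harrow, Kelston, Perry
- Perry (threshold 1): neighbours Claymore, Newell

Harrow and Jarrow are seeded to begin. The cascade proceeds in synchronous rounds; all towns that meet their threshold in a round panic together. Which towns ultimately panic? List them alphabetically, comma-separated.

Round 1 — Harrow, Jarrow panic (initial).
Round 2 — checking thresholds:
  Ashby: 1 of 4 neighbours ≥ 1, panics.
  Claymore: 1 of 5 neighbours < 4, holds.
  Eston: 2 of 3 neighbours ≥ 2, panics.
  Glade: 1 of 3 neighbours < 2, holds.
  Kelston: 2 of 5 neighbours < 4, holds.
  Newell: 1 of 4 neighbours ≥ 1, panics.
Round 3 — checking thresholds:
  Claymore: 3 of 5 neighbours < 4, holds.
  Glade: 1 of 3 neighbours < 2, holds.
  Kelston: 4 of 5 neighbours ≥ 4, panics.
  Perry: 1 of 2 neighbours ≥ 1, panics.
Round 4 — checking thresholds:
  Claymore: 4 of 5 neighbours ≥ 4, panics.
  Glade: 2 of 3 neighbours ≥ 2, panics.
Round 5 — no new panics; cascade stops.

Ashby, Claymore, Eston, Glade, Harrow, Jarrow, Kelston, Newell, Perry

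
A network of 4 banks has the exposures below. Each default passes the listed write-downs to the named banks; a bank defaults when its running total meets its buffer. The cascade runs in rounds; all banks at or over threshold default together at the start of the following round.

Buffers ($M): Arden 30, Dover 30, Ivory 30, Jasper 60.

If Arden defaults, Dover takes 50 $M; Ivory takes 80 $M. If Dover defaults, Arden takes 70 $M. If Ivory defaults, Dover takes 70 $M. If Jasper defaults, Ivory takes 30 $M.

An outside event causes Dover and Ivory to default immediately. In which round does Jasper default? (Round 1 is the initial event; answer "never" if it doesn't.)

Round 1 — Dover, Ivory default (initial).
  Arden: +70 → 70 ≥ 30
Round 2 — Arden defaults.
No further defaults.

never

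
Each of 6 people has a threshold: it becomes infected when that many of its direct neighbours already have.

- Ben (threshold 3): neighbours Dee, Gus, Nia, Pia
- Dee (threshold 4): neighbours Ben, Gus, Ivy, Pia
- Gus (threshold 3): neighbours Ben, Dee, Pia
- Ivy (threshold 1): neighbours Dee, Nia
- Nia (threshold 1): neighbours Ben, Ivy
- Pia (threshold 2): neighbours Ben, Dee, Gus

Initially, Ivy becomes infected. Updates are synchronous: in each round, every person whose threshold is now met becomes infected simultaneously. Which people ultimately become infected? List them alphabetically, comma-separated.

Round 1 — Ivy becomes infected (initial).
Round 2 — checking thresholds:
  Dee: 1 of 4 neighbours < 4, holds.
  Nia: 1 of 2 neighbours ≥ 1, becomes infected.
Round 3 — no new infections; cascade stops.

Ivy, Nia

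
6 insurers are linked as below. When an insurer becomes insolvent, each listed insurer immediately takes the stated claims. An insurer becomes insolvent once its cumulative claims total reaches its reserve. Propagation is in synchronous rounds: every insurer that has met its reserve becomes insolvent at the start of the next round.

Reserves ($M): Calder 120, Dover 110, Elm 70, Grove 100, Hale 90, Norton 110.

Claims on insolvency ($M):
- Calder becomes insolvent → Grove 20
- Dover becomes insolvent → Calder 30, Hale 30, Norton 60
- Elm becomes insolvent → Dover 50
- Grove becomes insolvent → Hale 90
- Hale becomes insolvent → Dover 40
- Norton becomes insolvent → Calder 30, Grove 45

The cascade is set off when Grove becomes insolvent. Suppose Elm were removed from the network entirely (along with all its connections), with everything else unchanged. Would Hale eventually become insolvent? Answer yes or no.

With Elm removed:
Round 1 — Grove becomes insolvent (initial).
  Hale: +90 → 90 ≥ 90
Round 2 — Hale becomes insolvent.
  Dover: +40 → 40 < 110
No further insolvencies.

yes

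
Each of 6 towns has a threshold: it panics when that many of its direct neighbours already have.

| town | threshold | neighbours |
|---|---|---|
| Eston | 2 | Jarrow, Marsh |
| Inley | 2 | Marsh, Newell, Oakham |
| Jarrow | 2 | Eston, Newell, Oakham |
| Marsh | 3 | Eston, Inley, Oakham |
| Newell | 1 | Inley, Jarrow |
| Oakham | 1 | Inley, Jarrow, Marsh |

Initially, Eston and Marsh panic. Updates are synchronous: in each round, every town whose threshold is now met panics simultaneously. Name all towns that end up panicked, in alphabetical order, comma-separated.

Round 1 — Eston, Marsh panic (initial).
Round 2 — checking thresholds:
  Inley: 1 of 3 neighbours < 2, below threshold.
  Jarrow: 1 of 3 neighbours < 2, below threshold.
  Oakham: 1 of 3 neighbours ≥ 1, panics.
Round 3 — checking thresholds:
  Inley: 2 of 3 neighbours ≥ 2, panics.
  Jarrow: 2 of 3 neighbours ≥ 2, panics.
Round 4 — checking thresholds:
  Newell: 2 of 2 neighbours ≥ 1, panics.
Round 5 — no new panics; cascade stops.

Eston, Inley, Jarrow, Marsh, Newell, Oakham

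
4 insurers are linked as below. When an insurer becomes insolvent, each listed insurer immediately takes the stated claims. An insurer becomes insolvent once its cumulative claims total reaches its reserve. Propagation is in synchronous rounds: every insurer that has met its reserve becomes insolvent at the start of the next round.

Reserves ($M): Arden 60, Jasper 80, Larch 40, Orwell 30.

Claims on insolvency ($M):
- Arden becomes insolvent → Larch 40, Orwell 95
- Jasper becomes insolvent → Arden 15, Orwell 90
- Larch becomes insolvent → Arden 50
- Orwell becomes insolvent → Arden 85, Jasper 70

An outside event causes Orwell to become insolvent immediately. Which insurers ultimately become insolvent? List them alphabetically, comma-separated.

Arden, Larch, Orwell

Round 1 — Orwell becomes insolvent (initial).
  Arden: +85 → 85 ≥ 60
  Jasper: +70 → 70 < 80
Round 2 — Arden becomes insolvent.
  Larch: +40 → 40 ≥ 40
Round 3 — Larch becomes insolvent.
No further insolvencies.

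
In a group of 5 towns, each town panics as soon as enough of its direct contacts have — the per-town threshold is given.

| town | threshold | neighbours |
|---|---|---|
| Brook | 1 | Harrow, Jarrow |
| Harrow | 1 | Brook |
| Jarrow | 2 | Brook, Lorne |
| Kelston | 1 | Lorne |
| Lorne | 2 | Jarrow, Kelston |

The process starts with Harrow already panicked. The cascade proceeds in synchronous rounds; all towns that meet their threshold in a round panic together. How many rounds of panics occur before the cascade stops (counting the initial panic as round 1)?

2

Round 1 — Harrow panics (initial).
Round 2 — checking thresholds:
  Brook: 1 of 2 neighbours ≥ 1, panics.
Round 3 — no new panics; cascade stops.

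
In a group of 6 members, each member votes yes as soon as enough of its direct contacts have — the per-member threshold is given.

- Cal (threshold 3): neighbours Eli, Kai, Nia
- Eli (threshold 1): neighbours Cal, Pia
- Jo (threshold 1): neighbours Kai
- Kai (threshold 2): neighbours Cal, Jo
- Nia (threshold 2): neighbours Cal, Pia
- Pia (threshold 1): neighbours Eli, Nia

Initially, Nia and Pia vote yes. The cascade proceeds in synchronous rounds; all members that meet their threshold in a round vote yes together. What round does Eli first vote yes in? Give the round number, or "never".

Round 1 — Nia, Pia vote yes (initial).
Round 2 — checking thresholds:
  Cal: 1 of 3 neighbours < 3, not yet.
  Eli: 1 of 2 neighbours ≥ 1, votes yes.
Round 3 — no new yes votes; cascade stops.

2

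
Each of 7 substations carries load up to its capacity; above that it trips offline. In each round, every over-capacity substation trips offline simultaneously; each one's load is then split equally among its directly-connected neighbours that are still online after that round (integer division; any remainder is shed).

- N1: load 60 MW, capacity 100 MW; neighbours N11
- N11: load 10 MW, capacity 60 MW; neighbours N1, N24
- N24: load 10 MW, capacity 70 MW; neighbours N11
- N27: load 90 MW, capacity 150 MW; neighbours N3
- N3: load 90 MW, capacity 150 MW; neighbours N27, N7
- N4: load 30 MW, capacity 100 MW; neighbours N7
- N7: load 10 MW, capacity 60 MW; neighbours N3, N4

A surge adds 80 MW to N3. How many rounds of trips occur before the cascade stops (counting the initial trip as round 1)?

3

Round 1 — N3 at 170 > 150. N3 trips offline.
  N3 sheds 170 MW to N27, N7: 85 each.
    N27: 90+85 = 175 > 150
    N7: 10+85 = 95 > 60
Round 2 — N27, N7 trip offline.
  N27 sheds 175 MW: no online neighbours, lost.
  N7 sheds 95 MW to N4: 95 each.
    N4: 30+95 = 125 > 100
Round 3 — N4 trips offline.
  N4 sheds 125 MW: no online neighbours, lost.
No further trips.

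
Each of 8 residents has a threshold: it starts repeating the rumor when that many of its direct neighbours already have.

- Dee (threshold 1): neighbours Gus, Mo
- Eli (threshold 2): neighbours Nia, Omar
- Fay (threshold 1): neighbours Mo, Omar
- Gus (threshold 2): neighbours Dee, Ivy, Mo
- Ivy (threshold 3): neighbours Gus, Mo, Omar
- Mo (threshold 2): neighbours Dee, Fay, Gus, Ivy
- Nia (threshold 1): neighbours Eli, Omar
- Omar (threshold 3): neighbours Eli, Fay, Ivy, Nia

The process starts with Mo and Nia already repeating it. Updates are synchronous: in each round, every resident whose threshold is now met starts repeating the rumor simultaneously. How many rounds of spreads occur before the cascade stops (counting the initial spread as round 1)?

Round 1 — Mo, Nia start repeating the rumor (initial).
Round 2 — checking thresholds:
  Dee: 1 of 2 neighbours ≥ 1, starts repeating the rumor.
  Eli: 1 of 2 neighbours < 2, not yet.
  Fay: 1 of 2 neighbours ≥ 1, starts repeating the rumor.
  Gus: 1 of 3 neighbours < 2, not yet.
  Ivy: 1 of 3 neighbours < 3, not yet.
  Omar: 1 of 4 neighbours < 3, not yet.
Round 3 — checking thresholds:
  Eli: 1 of 2 neighbours < 2, not yet.
  Gus: 2 of 3 neighbours ≥ 2, starts repeating the rumor.
  Ivy: 1 of 3 neighbours < 3, not yet.
  Omar: 2 of 4 neighbours < 3, not yet.
Round 4 — no new spreads; cascade stops.

3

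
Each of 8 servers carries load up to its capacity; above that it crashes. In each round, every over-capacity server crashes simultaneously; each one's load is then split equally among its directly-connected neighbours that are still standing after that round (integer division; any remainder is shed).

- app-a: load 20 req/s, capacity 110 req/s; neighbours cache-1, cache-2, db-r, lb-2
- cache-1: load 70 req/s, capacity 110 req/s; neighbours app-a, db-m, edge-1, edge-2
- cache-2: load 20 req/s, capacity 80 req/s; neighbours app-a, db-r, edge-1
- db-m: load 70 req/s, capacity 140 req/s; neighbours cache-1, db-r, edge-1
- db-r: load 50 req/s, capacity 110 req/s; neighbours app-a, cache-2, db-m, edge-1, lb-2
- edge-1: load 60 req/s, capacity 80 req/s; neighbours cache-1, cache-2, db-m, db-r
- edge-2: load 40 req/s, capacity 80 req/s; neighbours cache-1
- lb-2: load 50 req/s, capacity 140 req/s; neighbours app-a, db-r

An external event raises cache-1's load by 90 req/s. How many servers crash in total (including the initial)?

Round 1 — cache-1 at 160 > 110. cache-1 crashes.
  cache-1 sheds 160 req/s to app-a, db-m, edge-1, edge-2: 40 each.
    app-a: 20+40 = 60 ≤ 110
    db-m: 70+40 = 110 ≤ 140
    edge-1: 60+40 = 100 > 80
    edge-2: 40+40 = 80 ≤ 80
Round 2 — edge-1 crashes.
  edge-1 sheds 100 req/s to cache-2, db-m, db-r: 33 each (1 lost).
    cache-2: 20+33 = 53 ≤ 80
    db-m: 110+33 = 143 > 140
    db-r: 50+33 = 83 ≤ 110
Round 3 — db-m crashes.
  db-m sheds 143 req/s to db-r: 143 each.
    db-r: 83+143 = 226 > 110
Round 4 — db-r crashes.
  db-r sheds 226 req/s to app-a, cache-2, lb-2: 75 each (1 lost).
    app-a: 60+75 = 135 > 110
    cache-2: 53+75 = 128 > 80
    lb-2: 50+75 = 125 ≤ 140
Round 5 — app-a, cache-2 crash.
  app-a sheds 135 req/s to lb-2: 135 each.
    lb-2: 125+135 = 260 > 140
  cache-2 sheds 128 req/s: no online neighbours, lost.
Round 6 — lb-2 crashes.
  lb-2 sheds 260 req/s: no online neighbours, lost.
No further crashes.

7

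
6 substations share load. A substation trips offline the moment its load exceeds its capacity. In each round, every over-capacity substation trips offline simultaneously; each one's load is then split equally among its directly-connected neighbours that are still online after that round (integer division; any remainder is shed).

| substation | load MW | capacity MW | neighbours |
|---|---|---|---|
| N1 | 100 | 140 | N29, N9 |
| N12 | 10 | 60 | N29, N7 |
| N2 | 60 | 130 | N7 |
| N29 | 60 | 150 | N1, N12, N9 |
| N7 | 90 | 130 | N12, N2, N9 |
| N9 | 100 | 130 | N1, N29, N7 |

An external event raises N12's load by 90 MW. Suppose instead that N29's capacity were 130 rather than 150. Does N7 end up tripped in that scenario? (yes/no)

With N29's capacity at 130:
Round 1 — N12 at 100 > 60. N12 trips offline.
  N12 sheds 100 MW to N29, N7: 50 each.
    N29: 60+50 = 110 ≤ 130
    N7: 90+50 = 140 > 130
Round 2 — N7 trips offline.
  N7 sheds 140 MW to N2, N9: 70 each.
    N2: 60+70 = 130 ≤ 130
    N9: 100+70 = 170 > 130
Round 3 — N9 trips offline.
  N9 sheds 170 MW to N1, N29: 85 each.
    N1: 100+85 = 185 > 140
    N29: 110+85 = 195 > 130
Round 4 — N1, N29 trip offline.
  N1 sheds 185 MW: no online neighbours, lost.
  N29 sheds 195 MW: no online neighbours, lost.
No further trips.

yes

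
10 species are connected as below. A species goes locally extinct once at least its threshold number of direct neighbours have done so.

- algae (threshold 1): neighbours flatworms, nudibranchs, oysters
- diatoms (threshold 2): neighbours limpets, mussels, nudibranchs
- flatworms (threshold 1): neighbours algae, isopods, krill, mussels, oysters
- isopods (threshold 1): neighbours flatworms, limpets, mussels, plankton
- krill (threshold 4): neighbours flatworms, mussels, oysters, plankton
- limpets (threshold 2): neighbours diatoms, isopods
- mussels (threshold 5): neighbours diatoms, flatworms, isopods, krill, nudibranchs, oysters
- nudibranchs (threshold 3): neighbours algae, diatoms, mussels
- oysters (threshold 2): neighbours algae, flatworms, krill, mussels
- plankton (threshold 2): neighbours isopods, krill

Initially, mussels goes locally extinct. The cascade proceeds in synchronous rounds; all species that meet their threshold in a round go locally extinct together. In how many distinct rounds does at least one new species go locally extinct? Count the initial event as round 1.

Round 1 — mussels goes locally extinct (initial).
Round 2 — checking thresholds:
  diatoms: 1 of 3 neighbours < 2, not yet.
  flatworms: 1 of 5 neighbours ≥ 1, goes locally extinct.
  isopods: 1 of 4 neighbours ≥ 1, goes locally extinct.
  krill: 1 of 4 neighbours < 4, not yet.
  nudibranchs: 1 of 3 neighbours < 3, not yet.
  oysters: 1 of 4 neighbours < 2, not yet.
Round 3 — checking thresholds:
  algae: 1 of 3 neighbours ≥ 1, goes locally extinct.
  diatoms: 1 of 3 neighbours < 2, not yet.
  krill: 2 of 4 neighbours < 4, not yet.
  limpets: 1 of 2 neighbours < 2, not yet.
  nudibranchs: 1 of 3 neighbours < 3, not yet.
  oysters: 2 of 4 neighbours ≥ 2, goes locally extinct.
  plankton: 1 of 2 neighbours < 2, not yet.
Round 4 — no new extinctions; cascade stops.

3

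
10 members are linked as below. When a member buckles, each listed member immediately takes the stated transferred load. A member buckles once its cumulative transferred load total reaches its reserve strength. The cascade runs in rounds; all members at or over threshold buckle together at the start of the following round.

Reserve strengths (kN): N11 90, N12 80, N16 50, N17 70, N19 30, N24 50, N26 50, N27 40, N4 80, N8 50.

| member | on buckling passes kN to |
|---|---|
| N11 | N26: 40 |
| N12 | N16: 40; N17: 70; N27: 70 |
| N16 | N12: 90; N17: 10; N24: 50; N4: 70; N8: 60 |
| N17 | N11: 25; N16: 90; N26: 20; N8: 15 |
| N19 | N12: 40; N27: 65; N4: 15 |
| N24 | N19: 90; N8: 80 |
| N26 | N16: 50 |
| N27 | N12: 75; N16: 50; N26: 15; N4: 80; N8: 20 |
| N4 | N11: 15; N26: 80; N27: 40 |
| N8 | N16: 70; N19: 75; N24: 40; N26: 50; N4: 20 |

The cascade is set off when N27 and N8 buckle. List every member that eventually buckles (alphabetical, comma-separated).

Round 1 — N27, N8 buckle (initial).
  N12: +75 → 75 < 80
  N16: +50+70 → 120 ≥ 50
  N19: +75 → 75 ≥ 30
  N24: +40 → 40 < 50
  N26: +15+50 → 65 ≥ 50
  N4: +80+20 → 100 ≥ 80
Round 2 — N16, N19, N26, N4 buckle.
  N11: +15 → 15 < 90
  N12: +90+40 → 205 ≥ 80
  N17: +10 → 10 < 70
  N24: +50 → 90 ≥ 50
Round 3 — N12, N24 buckle.
  N17: +70 → 80 ≥ 70
Round 4 — N17 buckles.
  N11: +25 → 40 < 90
No further bucklings.

N12, N16, N17, N19, N24, N26, N27, N4, N8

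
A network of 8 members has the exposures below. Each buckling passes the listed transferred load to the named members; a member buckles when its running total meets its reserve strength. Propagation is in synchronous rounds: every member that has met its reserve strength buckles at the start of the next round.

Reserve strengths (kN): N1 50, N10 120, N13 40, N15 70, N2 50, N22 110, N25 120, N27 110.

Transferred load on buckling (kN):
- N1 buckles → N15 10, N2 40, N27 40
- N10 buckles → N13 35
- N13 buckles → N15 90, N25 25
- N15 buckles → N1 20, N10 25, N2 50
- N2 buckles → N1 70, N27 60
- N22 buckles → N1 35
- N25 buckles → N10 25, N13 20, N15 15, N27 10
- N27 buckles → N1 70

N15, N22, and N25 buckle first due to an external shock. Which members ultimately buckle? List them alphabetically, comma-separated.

N1, N15, N2, N22, N25, N27

Round 1 — N15, N22, N25 buckle (initial).
  N1: +20+35 → 55 ≥ 50
  N10: +25+25 → 50 < 120
  N13: +20 → 20 < 40
  N2: +50 → 50 ≥ 50
  N27: +10 → 10 < 110
Round 2 — N1, N2 buckle.
  N27: +40+60 → 110 ≥ 110
Round 3 — N27 buckles.
No further bucklings.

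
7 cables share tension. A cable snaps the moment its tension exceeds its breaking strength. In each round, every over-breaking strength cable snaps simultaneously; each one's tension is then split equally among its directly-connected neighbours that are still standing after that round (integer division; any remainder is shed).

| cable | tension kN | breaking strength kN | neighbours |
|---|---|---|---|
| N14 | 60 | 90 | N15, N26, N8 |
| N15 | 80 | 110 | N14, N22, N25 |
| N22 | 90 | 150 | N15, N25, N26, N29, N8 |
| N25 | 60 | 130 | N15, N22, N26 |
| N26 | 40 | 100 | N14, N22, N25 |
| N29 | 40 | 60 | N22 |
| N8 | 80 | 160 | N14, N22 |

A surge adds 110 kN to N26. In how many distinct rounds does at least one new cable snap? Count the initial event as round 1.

5

Round 1 — N26 at 150 > 100. N26 snaps.
  N26 sheds 150 kN to N14, N22, N25: 50 each.
    N14: 60+50 = 110 > 90
    N22: 90+50 = 140 ≤ 150
    N25: 60+50 = 110 ≤ 130
Round 2 — N14 snaps.
  N14 sheds 110 kN to N15, N8: 55 each.
    N15: 80+55 = 135 > 110
    N8: 80+55 = 135 ≤ 160
Round 3 — N15 snaps.
  N15 sheds 135 kN to N22, N25: 67 each (1 lost).
    N22: 140+67 = 207 > 150
    N25: 110+67 = 177 > 130
Round 4 — N22, N25 snap.
  N22 sheds 207 kN to N29, N8: 103 each (1 lost).
    N29: 40+103 = 143 > 60
    N8: 135+103 = 238 > 160
  N25 sheds 177 kN: no online neighbours, lost.
Round 5 — N29, N8 snap.
  N29 sheds 143 kN: no online neighbours, lost.
  N8 sheds 238 kN: no online neighbours, lost.
No further breaks.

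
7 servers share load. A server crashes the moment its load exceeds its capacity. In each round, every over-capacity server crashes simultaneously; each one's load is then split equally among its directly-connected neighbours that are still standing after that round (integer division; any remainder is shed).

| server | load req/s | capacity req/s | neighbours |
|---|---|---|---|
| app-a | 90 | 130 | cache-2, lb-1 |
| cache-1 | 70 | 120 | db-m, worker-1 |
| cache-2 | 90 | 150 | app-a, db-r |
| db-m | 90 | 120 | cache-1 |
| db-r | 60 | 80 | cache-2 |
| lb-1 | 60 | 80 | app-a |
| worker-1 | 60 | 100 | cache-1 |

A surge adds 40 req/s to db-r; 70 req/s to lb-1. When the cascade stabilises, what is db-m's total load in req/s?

Round 1 — db-r at 100 > 80; lb-1 at 130 > 80. db-r, lb-1 crash.
  db-r sheds 100 req/s to cache-2: 100 each.
    cache-2: 90+100 = 190 > 150
  lb-1 sheds 130 req/s to app-a: 130 each.
    app-a: 90+130 = 220 > 130
Round 2 — app-a, cache-2 crash.
  app-a sheds 220 req/s: no online neighbours, lost.
  cache-2 sheds 190 req/s: no online neighbours, lost.
No further crashes.

90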